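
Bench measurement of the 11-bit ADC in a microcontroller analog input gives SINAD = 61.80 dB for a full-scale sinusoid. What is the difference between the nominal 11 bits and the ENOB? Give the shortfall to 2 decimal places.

Effective bits = (61.80 − 1.76)/6.02 = 9.9734.
11 − 9.9734 = 1.03 bits below nominal.

1.03 bits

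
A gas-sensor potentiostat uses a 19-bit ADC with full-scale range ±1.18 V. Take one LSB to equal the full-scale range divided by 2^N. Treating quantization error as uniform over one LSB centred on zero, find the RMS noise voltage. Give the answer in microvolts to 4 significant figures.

1.299 µV

Span: 1.18 V − (-1.18 V) = 2.36 V.
One LSB is 2.36 V / 524288 = 4.50134 µV.
RMS of a uniform error over width LSB is LSB/√12 = 1.299 µV.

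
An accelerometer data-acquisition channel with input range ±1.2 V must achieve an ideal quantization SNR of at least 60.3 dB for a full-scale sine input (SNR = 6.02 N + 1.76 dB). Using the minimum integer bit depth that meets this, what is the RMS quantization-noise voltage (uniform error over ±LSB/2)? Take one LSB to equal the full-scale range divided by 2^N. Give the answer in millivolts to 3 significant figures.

Full-scale range = 1.2 V − (-1.2 V) = 2.4 V.
Solving 6.02 N ≥ 60.3 − 1.76: N ≥ 9.724. Round up → N = 10.
LSB = 2.4 V / 2^10 = 2.3438 mV.
σ_q = LSB/√12 = 2.3438 mV/3.4641 = 0.677 mV.

0.677 mV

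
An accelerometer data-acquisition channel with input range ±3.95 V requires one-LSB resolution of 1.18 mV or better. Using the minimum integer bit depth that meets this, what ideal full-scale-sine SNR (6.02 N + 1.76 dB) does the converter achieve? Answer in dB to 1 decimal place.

80.0 dB

Full-scale range = 3.95 V − (-3.95 V) = 7.9 V.
Need 2^N ≥ 7.9 V / 1.18 mV = 6695 → N_min = 13.
Ideal SNR at N = 13: 6.02·13 + 1.76 = 80.0 dB.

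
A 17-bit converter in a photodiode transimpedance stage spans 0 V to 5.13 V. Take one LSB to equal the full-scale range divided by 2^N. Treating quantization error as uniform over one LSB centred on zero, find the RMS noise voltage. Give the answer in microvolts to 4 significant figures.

Span = 5.13 V.
LSB = 5.13 V ÷ 2^17 = 5.13/131072 V = 39.1388 µV.
σ_q = LSB/√12 = 39.1388 µV/3.4641 = 11.30 µV.

11.30 µV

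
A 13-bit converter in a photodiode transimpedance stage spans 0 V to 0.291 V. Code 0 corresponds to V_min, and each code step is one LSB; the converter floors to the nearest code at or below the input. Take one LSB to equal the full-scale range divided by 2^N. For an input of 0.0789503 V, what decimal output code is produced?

2222

Span = 0.291 V. LSB = 0.291 V / 2^13 ≈ 35.52 µV.
(V_in − V_min) × 2^13/range = (0.0789503 − (0)) × 8192/0.291 = 2222.546.
Floor → code = 2222.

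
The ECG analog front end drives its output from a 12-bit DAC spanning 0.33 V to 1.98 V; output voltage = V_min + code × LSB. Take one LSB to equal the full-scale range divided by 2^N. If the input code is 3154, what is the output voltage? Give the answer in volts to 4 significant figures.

The full-scale span is 1.98 − (0.33) = 1.65 V. LSB = 1.65 V / 2^12.
V_out = 0.33 + 3154 × (1.65/4096) V
      = 0.33 V + 1.27053 V = 1.60053 V.

1.601 V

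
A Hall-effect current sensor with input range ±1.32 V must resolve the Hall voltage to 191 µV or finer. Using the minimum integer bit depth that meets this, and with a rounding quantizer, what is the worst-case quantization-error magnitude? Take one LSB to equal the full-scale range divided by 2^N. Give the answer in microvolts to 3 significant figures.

80.6 µV

The full-scale span is 1.32 − (-1.32) = 2.64 V.
2.64 V / 191 µV = 13820. Since 2^13 = 8192 and 2^14 = 16384, N = 14.
Step size = 2.64/16384 V = 161.13 µV.
Max error for round-to-nearest is LSB/2 = 80.6 µV.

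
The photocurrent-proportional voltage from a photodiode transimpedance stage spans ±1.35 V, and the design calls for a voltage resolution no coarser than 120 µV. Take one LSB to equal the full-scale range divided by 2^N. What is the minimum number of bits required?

15 bits

Span: 1.35 V − (-1.35 V) = 2.7 V.
2.7 V / 120 µV = 22500. Since 2^14 = 16384 and 2^15 = 32768, N = 15.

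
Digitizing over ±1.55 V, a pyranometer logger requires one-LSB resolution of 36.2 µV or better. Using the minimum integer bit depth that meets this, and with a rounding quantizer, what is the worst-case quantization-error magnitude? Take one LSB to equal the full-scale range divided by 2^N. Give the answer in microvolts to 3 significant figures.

11.8 µV

Span: 1.55 V − (-1.55 V) = 3.1 V.
Levels needed ≥ 3.1/36.2 µV = 85640. 2^17 = 131072 suffices, so N_min = 17.
One LSB is 3.1 V / 131072 = 23.651 µV.
|e|_max = LSB/2 = 11.8 µV.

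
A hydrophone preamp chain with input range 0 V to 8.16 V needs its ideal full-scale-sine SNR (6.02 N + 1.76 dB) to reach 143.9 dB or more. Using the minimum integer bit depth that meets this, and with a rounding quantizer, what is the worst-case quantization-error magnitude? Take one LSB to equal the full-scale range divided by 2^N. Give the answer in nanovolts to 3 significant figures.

Span = 8.16 V.
Required N = ⌈(143.9 − 1.76)/6.02⌉ = ⌈23.611⌉ = 24.
LSB = 8.16 V ÷ 2^24 = 8.16/16777216 V = 486.37 nV.
Half an LSB is 243 nV.

243 nV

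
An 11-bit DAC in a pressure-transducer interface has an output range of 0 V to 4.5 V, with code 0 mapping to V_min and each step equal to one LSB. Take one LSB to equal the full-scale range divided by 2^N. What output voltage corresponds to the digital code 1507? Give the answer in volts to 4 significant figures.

V_FS = 4.5 V. LSB = 4.5 V / 2^11.
Output = V_min + (1507/2048) × range = 0 + 0.735840 × 4.5 V
      = 0 V + 3.31128 V = 3.31128 V.

3.311 V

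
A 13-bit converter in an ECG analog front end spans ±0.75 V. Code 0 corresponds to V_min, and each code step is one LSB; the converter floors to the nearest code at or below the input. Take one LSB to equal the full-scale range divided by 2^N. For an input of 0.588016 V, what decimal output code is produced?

7307

Range = 0.75 − (-0.75) = 1.5 V. LSB = 1.5 V / 2^13 ≈ 183.1 µV.
(V_in − V_min) × 2^13/range = (0.588016 − (-0.75)) × 8192/1.5 = 7307.351.
Floor → code = 7307.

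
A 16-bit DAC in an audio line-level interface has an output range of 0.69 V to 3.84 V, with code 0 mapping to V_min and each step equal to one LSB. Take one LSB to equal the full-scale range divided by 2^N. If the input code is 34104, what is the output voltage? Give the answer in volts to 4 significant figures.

Full-scale range = 3.84 V − (0.69 V) = 3.15 V. LSB = 3.15 V / 2^16.
V_out = 0.69 + 34104 × (3.15/65536) V
      = 0.69 V + 1.63922 V = 2.32922 V.

2.329 V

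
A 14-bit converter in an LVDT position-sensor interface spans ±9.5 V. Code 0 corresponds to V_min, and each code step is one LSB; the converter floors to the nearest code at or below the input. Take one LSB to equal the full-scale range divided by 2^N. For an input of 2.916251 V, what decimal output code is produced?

The full-scale span is 9.5 − (-9.5) = 19 V. LSB = 19 V / 2^14 ≈ 1.160 mV.
code = ⌊(V_in − V_min)/LSB⌋ = ⌊(V_in − V_min) × 2^14 / range⌋
     = ⌊(2.916251 − (-9.5)) × 16384 / 19⌋ = ⌊12.416251 × 16384/19⌋
     = ⌊10706.729⌋ = 10706.

10706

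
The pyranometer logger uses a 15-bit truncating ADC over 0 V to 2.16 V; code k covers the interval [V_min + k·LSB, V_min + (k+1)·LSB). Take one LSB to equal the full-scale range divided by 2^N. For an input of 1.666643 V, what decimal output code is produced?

25283

Span = 2.16 V. LSB = 2.16 V / 2^15 ≈ 65.92 µV.
V_in − V_min = 1.666643 − (0) = 1.666643 V.
Divide by LSB: 1.666643 × 32768/2.16 = 25283.5916.
Truncating gives code 25283.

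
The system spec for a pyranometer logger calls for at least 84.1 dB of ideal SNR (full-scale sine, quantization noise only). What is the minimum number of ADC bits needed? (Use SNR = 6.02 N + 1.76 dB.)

6.02 N + 1.76 ≥ 84.1 gives N ≥ 13.678, so the minimum integer is 14.

14 bits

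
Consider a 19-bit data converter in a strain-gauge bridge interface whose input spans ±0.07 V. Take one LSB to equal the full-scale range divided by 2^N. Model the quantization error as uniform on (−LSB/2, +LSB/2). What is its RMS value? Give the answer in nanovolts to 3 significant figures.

Span: 0.07 V − (-0.07 V) = 0.14 V.
LSB = 0.14 V ÷ 2^19 = 0.14/524288 V = 267.03 nV.
σ_q = LSB/√12 = 267.03 nV/3.4641 = 77.1 nV.

77.1 nV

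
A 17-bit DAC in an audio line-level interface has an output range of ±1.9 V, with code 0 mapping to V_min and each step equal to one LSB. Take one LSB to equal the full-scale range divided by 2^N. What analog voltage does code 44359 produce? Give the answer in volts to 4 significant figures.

-0.6140 V

Range = 1.9 − (-1.9) = 3.8 V. LSB = 3.8 V / 2^17.
V_out = -1.9 + 44359 × (3.8/131072) V
      = -1.9 + 1.28604 = -0.613957 V.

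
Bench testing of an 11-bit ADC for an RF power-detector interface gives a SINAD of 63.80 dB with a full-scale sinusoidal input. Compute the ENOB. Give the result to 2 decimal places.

ENOB = (SINAD − 1.76) / 6.02 = (63.80 − 1.76) / 6.02 = 62.04 / 6.02 = 10.3056.

10.31 bits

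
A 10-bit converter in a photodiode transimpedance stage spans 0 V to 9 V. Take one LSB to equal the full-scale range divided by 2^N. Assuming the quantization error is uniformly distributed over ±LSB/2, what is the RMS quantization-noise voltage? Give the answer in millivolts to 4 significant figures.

V_FS = 9 V.
One LSB is 9 V / 1024 = 8.78906 mV.
σ_q = LSB/√12 = 8.78906 mV/3.4641 = 2.537 mV.

2.537 mV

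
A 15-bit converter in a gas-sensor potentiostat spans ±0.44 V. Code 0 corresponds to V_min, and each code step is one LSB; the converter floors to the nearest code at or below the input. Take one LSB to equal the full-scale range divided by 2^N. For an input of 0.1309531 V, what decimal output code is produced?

Span: 0.44 V − (-0.44 V) = 0.88 V. LSB = 0.88 V / 2^15 ≈ 26.86 µV.
V_in − V_min = 0.1309531 − (-0.44) = 0.5709531 V.
Divide by LSB: 0.5709531 × 32768/0.88 = 21260.2173.
Truncating gives code 21260.

21260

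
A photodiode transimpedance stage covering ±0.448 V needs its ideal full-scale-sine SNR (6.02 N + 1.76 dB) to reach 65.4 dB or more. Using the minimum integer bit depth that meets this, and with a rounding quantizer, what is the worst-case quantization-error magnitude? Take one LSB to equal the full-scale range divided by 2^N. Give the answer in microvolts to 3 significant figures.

The full-scale span is 0.448 − (-0.448) = 0.896 V.
Required N = ⌈(65.4 − 1.76)/6.02⌉ = ⌈10.571⌉ = 11.
Step size = 0.896/2048 V = 437.50 µV.
Max error for round-to-nearest is LSB/2 = 219 µV.

219 µV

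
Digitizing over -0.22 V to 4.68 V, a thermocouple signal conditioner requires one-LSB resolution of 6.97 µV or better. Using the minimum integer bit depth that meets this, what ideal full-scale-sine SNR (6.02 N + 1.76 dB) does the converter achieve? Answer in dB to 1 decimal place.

The full-scale span is 4.68 − (-0.22) = 4.9 V.
4.9 V / 6.97 µV = 703000. Since 2^19 = 524288 and 2^20 = 1048576, N = 20.
SNR = 6.02 × 20 + 1.76 = 122.16 dB.

122.2 dB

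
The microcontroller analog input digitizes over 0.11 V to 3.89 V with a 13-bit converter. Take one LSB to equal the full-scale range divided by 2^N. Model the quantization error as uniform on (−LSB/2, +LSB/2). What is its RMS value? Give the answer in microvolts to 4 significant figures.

133.2 µV

Range = 3.89 − (0.11) = 3.78 V.
LSB = 3.78 V / 2^13 = 461.426 µV.
σ_q = LSB/√12 = 461.426 µV/3.4641 = 133.2 µV.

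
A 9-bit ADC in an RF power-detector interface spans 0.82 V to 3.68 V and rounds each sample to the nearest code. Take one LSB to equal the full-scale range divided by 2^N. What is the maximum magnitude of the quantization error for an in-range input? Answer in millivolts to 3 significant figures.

2.79 mV

Full-scale range = 3.68 V − (0.82 V) = 2.86 V.
Step size = 2.86/512 V = 5.5859 mV.
A rounding quantizer has |error| ≤ LSB/2 = 2.79 mV.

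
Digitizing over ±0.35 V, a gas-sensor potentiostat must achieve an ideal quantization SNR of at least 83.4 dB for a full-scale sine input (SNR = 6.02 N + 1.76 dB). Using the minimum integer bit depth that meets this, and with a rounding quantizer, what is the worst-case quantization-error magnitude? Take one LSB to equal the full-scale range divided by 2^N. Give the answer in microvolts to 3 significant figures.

Span: 0.35 V − (-0.35 V) = 0.7 V.
6.02 N + 1.76 ≥ 83.4 gives N ≥ 13.561, so the minimum integer is 14.
LSB = 0.7 V / 2^14 = 42.725 µV.
Half an LSB is 21.4 µV.

21.4 µV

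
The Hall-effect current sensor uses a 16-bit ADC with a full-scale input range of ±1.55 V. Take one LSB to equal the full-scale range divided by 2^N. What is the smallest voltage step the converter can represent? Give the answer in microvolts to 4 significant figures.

Range = 1.55 − (-1.55) = 3.1 V.
Number of codes = 2^16 = 65536.
LSB = 3.1 V ÷ 2^16 = 3.1/65536 V = 47.30 µV.

47.30 µV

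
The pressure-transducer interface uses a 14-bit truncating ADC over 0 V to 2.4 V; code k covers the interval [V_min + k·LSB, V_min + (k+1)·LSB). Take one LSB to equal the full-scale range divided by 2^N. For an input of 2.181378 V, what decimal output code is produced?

Range is 2.4 V. LSB = 2.4 V / 2^14 ≈ 146.5 µV.
code = ⌊(V_in − V_min)/LSB⌋ = ⌊(V_in − V_min) × 2^14 / range⌋
     = ⌊(2.181378 − (0)) × 16384 / 2.4⌋ = ⌊2.181378 × 16384/2.4⌋
     = ⌊14891.540⌋ = 14891.

14891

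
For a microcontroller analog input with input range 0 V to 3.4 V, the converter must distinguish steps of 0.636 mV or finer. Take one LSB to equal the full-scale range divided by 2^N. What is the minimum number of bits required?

13 bits

Span = 3.4 V.
Required number of levels: 3.4/0.636 mV = 5345.9; smallest N with 2^N ≥ that is 13.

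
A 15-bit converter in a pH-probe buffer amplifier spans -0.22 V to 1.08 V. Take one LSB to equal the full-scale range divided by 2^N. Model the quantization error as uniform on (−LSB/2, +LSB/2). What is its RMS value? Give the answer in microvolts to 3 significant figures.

The full-scale span is 1.08 − (-0.22) = 1.3 V.
One LSB is 1.3 V / 32768 = 39.673 µV.
RMS of a uniform error over width LSB is LSB/√12 = 11.5 µV.

11.5 µV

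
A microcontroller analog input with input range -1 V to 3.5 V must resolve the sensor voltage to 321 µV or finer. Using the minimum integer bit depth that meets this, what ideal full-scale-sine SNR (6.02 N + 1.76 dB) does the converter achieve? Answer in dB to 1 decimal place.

Span: 3.5 V − (-1 V) = 4.5 V.
4.5 V / 321 µV = 14020. Since 2^13 = 8192 and 2^14 = 16384, N = 14.
Ideal SNR at N = 14: 6.02·14 + 1.76 = 86.0 dB.

86.0 dB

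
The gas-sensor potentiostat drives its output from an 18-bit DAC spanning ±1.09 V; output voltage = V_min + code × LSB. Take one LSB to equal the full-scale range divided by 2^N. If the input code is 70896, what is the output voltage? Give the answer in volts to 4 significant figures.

-0.5004 V

The full-scale span is 1.09 − (-1.09) = 2.18 V. LSB = 2.18 V / 2^18.
V_out = V_min + code × LSB = -1.09 V + 70896 × 2.18 V / 262144
      = -1.09 + 0.589574 = -0.500426 V.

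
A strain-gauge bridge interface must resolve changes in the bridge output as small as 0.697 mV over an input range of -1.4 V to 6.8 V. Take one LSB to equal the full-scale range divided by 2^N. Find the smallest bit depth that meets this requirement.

Full-scale range = 6.8 V − (-1.4 V) = 8.2 V.
Levels needed ≥ 8.2/0.697 mV = 11760. 2^14 = 16384 suffices, so N_min = 14.

14 bits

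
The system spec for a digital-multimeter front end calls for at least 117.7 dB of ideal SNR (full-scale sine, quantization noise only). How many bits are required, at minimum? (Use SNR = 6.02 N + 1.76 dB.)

N ≥ (117.7 − 1.76)/6.02 = 19.259 → N_min = 20.

20 bits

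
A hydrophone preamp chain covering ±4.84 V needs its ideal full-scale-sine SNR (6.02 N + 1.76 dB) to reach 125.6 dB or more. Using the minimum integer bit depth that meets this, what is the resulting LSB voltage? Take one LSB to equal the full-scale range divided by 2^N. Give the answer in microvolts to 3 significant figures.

Full-scale range = 4.84 V − (-4.84 V) = 9.68 V.
Required N = ⌈(125.6 − 1.76)/6.02⌉ = ⌈20.571⌉ = 21.
LSB = 9.68 V ÷ 2^21 = 9.68/2097152 V = 4.62 µV.

4.62 µV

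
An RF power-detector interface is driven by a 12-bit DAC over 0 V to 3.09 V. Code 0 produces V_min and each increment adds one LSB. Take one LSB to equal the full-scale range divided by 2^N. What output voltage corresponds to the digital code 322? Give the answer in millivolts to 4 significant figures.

242.9 mV

Full-scale range = 3.09 V. LSB = 3.09 V / 2^12.
V_out = V_min + code × LSB = 0 V + 322 × 3.09 V / 4096
      = 0 + 0.242915 = 0.242915 V.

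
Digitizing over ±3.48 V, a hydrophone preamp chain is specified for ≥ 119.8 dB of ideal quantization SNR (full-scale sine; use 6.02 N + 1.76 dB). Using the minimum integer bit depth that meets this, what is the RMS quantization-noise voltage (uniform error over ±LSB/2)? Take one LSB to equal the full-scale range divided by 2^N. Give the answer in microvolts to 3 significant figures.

Span: 3.48 V − (-3.48 V) = 6.96 V.
Required N = ⌈(119.8 − 1.76)/6.02⌉ = ⌈19.608⌉ = 20.
Step size = 6.96/1048576 V = 6.6376 µV.
RMS noise = LSB/√12 = 1.92 µV.

1.92 µV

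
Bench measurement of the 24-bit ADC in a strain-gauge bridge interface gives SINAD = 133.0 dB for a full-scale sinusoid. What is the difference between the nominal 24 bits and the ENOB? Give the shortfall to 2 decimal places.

2.20 bits

ENOB = (SINAD − 1.76)/6.02 = (133.0 − 1.76)/6.02 = 21.8007 bits.
24 − 21.8007 = 2.20 bits below nominal.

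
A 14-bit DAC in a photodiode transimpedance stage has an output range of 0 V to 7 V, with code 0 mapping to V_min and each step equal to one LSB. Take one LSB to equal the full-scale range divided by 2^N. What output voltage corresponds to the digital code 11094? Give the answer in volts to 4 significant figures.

4.740 V

Span = 7 V. LSB = 7 V / 2^14.
V_out = 0 + 11094 × (7/16384) V
      = 0 V + 4.73987 V = 4.73987 V.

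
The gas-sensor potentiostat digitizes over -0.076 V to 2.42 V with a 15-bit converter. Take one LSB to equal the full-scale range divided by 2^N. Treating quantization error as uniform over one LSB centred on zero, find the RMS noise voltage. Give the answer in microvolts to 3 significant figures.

Range = 2.42 − (-0.076) = 2.496 V.
One LSB is 2.496 V / 32768 = 76.172 µV.
V_rms = LSB/√12 = 76.172 µV / √12 = 22.0 µV.

22.0 µV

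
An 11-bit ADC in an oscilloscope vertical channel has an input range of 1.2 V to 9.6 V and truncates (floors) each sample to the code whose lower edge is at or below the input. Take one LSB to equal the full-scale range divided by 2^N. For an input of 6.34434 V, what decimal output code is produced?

Span: 9.6 V − (1.2 V) = 8.4 V. LSB = 8.4 V / 2^11 ≈ 4.102 mV.
code = ⌊(V_in − V_min)/LSB⌋ = ⌊(V_in − V_min) × 2^11 / range⌋
     = ⌊(6.34434 − (1.2)) × 2048 / 8.4⌋ = ⌊5.14434 × 2048/8.4⌋
     = ⌊1254.239⌋ = 1254.

1254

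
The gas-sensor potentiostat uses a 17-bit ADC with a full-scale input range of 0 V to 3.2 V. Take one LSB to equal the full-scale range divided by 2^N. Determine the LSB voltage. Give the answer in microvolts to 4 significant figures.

Range is 3.2 V.
2^17 = 131072 levels.
One LSB is 3.2 V / 131072 = 24.41 µV.

24.41 µV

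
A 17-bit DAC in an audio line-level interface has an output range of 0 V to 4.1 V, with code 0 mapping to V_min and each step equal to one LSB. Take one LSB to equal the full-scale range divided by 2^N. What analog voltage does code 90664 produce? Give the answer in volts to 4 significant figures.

Full-scale range = 4.1 V. LSB = 4.1 V / 2^17.
Output = V_min + (90664/131072) × range = 0 + 0.691711 × 4.1 V
      = 0 V + 2.83602 V = 2.83602 V.

2.836 V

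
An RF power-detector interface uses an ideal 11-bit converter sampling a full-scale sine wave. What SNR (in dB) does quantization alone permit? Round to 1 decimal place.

68.0 dB

6.02(11) + 1.76 = 66.22 + 1.76 = 67.98 dB.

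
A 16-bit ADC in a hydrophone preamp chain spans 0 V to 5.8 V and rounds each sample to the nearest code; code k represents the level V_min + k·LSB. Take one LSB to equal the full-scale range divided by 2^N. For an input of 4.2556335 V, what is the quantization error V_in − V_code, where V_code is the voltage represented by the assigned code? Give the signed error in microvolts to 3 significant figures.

−24.5 µV

Full-scale range = 5.8 V. LSB = 5.8 V / 2^16 ≈ 88.50 µV.
(4.2556335 − (0)) / LSB = 4.2556335 × 65536/5.8 = 48085.7236. Nearest integer: k = 48086.
Reconstructed level: 0 + 48086 × 5.8/65536 V = 4.2556579590 V.
Error = V_in − V_code = 4.2556335 − (4.2556579590) = −24.5 µV.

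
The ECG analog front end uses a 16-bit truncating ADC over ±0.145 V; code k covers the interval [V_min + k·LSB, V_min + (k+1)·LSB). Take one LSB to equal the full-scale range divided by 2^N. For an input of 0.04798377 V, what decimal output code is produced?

The full-scale span is 0.145 − (-0.145) = 0.29 V. LSB = 0.29 V / 2^16 ≈ 4.425 µV.
code = ⌊(V_in − V_min)/LSB⌋ = ⌊(V_in − V_min) × 2^16 / range⌋
     = ⌊(0.04798377 − (-0.145)) × 65536 / 0.29⌋ = ⌊0.19298377 × 65536/0.29⌋
     = ⌊43611.670⌋ = 43611.

43611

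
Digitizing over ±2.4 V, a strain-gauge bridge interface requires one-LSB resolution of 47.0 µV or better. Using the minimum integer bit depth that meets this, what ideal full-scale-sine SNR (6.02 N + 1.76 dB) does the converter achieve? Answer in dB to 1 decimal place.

104.1 dB

The full-scale span is 2.4 − (-2.4) = 4.8 V.
Need 2^N ≥ 4.8 V / 47.0 µV = 102100 → N_min = 17.
6.02(17) + 1.76 = 104.10 dB.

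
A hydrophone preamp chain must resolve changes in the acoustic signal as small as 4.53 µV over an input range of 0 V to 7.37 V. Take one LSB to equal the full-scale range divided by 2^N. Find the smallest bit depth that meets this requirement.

21 bits

Range is 7.37 V.
Need 2^N ≥ 7.37 V / 4.53 µV = 1.627e6 → N_min = 21.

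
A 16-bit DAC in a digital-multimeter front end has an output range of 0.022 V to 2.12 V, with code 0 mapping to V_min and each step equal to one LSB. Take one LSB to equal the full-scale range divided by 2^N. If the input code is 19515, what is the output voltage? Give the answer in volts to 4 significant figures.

0.6467 V

Span: 2.12 V − (0.022 V) = 2.098 V. LSB = 2.098 V / 2^16.
Output = V_min + (19515/65536) × range = 0.022 + 0.297775 × 2.098 V
      = 0.022 V + 0.624733 V = 0.646733 V.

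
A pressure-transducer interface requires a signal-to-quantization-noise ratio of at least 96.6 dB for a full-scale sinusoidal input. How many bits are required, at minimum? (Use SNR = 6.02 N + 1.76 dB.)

Solving 6.02 N ≥ 96.6 − 1.76: N ≥ 15.754. Round up → N = 16.

16 bits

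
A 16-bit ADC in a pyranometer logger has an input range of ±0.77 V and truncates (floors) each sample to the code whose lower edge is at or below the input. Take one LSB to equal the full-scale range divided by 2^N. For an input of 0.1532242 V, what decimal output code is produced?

Range = 0.77 − (-0.77) = 1.54 V. LSB = 1.54 V / 2^16 ≈ 23.50 µV.
code = ⌊(V_in − V_min)/LSB⌋ = ⌊(V_in − V_min) × 2^16 / range⌋
     = ⌊(0.1532242 − (-0.77)) × 65536 / 1.54⌋ = ⌊0.9232242 × 65536/1.54⌋
     = ⌊39288.585⌋ = 39288.

39288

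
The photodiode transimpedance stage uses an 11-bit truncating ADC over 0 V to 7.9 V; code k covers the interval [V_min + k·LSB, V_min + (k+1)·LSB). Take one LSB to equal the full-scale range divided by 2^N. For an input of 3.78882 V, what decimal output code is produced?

Full-scale range = 7.9 V. LSB = 7.9 V / 2^11 ≈ 3.857 mV.
code = ⌊(V_in − V_min)/LSB⌋ = ⌊(V_in − V_min) × 2^11 / range⌋
     = ⌊(3.78882 − (0)) × 2048 / 7.9⌋ = ⌊3.78882 × 2048/7.9⌋
     = ⌊982.216⌋ = 982.

982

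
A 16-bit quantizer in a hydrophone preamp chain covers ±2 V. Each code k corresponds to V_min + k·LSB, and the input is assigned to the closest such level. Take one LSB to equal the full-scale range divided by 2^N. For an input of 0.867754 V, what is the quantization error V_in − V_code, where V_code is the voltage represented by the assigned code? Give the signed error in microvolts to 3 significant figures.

+17.2 µV

The full-scale span is 2 − (-2) = 4 V. LSB = 4 V / 2^16 ≈ 61.04 µV.
(0.867754 − (-2)) / LSB = 2.867754 × 65536/4 = 46985.2815. Nearest integer: k = 46985.
V_code = V_min + k × range/2^16 = -2 + 46985 × 4/65536 = 0.86773681641 V.
e = 0.867754 − (0.86773681641) = +17.2 µV.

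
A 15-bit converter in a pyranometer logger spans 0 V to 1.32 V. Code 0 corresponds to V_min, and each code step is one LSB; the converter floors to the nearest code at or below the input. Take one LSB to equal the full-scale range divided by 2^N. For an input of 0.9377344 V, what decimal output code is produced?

Span = 1.32 V. LSB = 1.32 V / 2^15 ≈ 40.28 µV.
V_in − V_min = 0.9377344 − (0) = 0.9377344 V.
Divide by LSB: 0.9377344 × 32768/1.32 = 23278.5461.
Truncating gives code 23278.

23278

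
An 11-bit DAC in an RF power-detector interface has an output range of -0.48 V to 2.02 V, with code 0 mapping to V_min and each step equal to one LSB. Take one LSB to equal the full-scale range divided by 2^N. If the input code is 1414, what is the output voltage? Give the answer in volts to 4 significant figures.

Range = 2.02 − (-0.48) = 2.5 V. LSB = 2.5 V / 2^11.
V_out = V_min + code × LSB = -0.48 V + 1414 × 2.5 V / 2048
      = -0.48 V + 1.72607 V = 1.24607 V.

1.246 V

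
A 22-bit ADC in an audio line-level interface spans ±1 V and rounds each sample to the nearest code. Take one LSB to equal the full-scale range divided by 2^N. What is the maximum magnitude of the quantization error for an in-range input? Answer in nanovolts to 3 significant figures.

238 nV

Range = 1 − (-1) = 2 V.
One LSB is 2 V / 4194304 = 476.84 nV.
Worst-case error for round-to-nearest is half an LSB: 238 nV.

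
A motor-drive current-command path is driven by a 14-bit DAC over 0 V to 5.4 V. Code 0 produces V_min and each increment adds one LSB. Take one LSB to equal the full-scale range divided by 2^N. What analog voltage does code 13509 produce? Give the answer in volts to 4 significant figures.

4.452 V

Span = 5.4 V. LSB = 5.4 V / 2^14.
V_out = 0 + 13509 × (5.4/16384) V
      = 0 + 4.45243 = 4.45243 V.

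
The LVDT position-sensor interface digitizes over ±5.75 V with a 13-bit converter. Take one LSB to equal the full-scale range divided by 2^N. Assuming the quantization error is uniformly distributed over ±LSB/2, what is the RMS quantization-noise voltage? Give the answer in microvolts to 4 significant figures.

Span: 5.75 V − (-5.75 V) = 11.5 V.
LSB = 11.5 V ÷ 2^13 = 11.5/8192 V = 1.40381 mV.
RMS of a uniform error over width LSB is LSB/√12 = 405.2 µV.

405.2 µV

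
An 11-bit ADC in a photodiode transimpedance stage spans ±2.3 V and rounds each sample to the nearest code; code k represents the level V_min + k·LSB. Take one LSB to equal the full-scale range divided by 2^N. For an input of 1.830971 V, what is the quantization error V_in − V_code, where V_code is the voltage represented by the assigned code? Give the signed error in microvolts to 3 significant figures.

Range = 2.3 − (-2.3) = 4.6 V. LSB = 4.6 V / 2^11 ≈ 2.246 mV.
(1.830971 − (-2.3)) / LSB = 4.130971 × 2048/4.6 = 1839.1801. Nearest integer: k = 1839.
V_code = -2.3 + (1839/2048) × 4.6 = 1.830566406 V.
e = 1.830971 − (1.830566406) = +405 µV.

+405 µV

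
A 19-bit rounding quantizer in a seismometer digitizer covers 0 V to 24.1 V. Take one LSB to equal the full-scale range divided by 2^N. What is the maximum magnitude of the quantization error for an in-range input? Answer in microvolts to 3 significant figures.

V_FS = 24.1 V.
LSB = 24.1 V ÷ 2^19 = 24.1/524288 V = 45.967 µV.
|e|_max = LSB/2 = 23.0 µV.

23.0 µV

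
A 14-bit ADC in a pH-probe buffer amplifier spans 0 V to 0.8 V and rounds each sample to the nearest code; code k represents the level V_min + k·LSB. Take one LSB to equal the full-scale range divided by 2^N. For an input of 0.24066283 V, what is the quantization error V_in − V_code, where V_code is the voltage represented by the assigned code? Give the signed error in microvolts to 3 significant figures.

Full-scale range = 0.8 V. LSB = 0.8 V / 2^14 ≈ 48.83 µV.
(V_in − V_min)/LSB = (0.24066283 − (0)) × 16384/0.8 = 4928.7748 → nearest code k = 4929.
V_code = V_min + k × range/2^14 = 0 + 4929 × 0.8/16384 = 0.24067382813 V.
V_in − V_code = 0.24066283 − (0.24067382813) = −11.0 µV.

−11.0 µV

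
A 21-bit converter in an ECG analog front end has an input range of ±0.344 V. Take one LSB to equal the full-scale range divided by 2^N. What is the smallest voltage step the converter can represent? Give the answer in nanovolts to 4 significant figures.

328.1 nV

Full-scale range = 0.344 V − (-0.344 V) = 0.688 V.
There are 2^21 = 2097152 steps.
Step size = 0.688/2097152 V = 328.1 nV.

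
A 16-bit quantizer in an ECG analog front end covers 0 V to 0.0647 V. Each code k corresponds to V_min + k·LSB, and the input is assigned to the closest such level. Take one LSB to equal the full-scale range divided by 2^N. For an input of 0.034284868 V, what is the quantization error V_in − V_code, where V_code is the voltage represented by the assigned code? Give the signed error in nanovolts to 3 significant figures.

V_FS = 0.0647 V. LSB = 0.0647 V / 2^16 ≈ 0.9872 µV.
(V_in − V_min)/LSB = (0.034284868 − (0)) × 65536/0.0647 = 34727.8688 → nearest code k = 34728.
V_code = 0 + (34728/65536) × 0.0647 = 0.034284997559 V.
e = 0.034284868 − (0.034284997559) = −130 nV.

−130 nV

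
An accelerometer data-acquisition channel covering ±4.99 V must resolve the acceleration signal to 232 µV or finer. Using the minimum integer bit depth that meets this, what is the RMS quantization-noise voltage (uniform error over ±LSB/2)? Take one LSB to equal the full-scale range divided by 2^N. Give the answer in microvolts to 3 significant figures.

44.0 µV

Full-scale range = 4.99 V − (-4.99 V) = 9.98 V.
Levels needed ≥ 9.98/232 µV = 43020. 2^16 = 65536 suffices, so N_min = 16.
LSB = 9.98 V ÷ 2^16 = 9.98/65536 V = 152.28 µV.
V_rms = LSB/√12 = 44.0 µV.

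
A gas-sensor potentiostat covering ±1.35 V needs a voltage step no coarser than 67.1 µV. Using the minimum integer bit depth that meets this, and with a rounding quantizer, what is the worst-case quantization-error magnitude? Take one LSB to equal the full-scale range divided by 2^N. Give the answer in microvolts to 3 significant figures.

Range = 1.35 − (-1.35) = 2.7 V.
2.7 V / 67.1 µV = 40240. Since 2^15 = 32768 and 2^16 = 65536, N = 16.
LSB = 2.7 V / 2^16 = 41.199 µV.
Max error for round-to-nearest is LSB/2 = 20.6 µV.

20.6 µV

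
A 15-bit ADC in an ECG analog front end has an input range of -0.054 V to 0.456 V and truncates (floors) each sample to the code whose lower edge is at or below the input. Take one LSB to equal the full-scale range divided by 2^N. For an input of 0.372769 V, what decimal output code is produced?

Full-scale range = 0.456 V − (-0.054 V) = 0.51 V. LSB = 0.51 V / 2^15 ≈ 15.56 µV.
V_in − V_min = 0.372769 − (-0.054) = 0.426769 V.
Divide by LSB: 0.426769 × 32768/0.51 = 27420.3267.
Truncating gives code 27420.

27420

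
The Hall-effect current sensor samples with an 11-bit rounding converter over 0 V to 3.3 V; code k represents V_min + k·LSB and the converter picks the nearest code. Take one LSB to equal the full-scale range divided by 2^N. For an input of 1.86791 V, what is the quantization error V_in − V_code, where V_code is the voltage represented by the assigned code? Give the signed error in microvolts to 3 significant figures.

Full-scale range = 3.3 V. LSB = 3.3 V / 2^11 ≈ 1.611 mV.
(1.86791 − (0)) / LSB = 1.86791 × 2048/3.3 = 1159.2363. Nearest integer: k = 1159.
V_code = V_min + k × range/2^11 = 0 + 1159 × 3.3/2048 = 1.867529297 V.
e = 1.86791 − (1.867529297) = +381 µV.

+381 µV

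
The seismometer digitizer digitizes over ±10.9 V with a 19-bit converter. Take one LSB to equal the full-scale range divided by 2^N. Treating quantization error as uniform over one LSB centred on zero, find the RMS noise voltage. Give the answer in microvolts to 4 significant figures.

12.00 µV

Full-scale range = 10.9 V − (-10.9 V) = 21.8 V.
LSB = 21.8 V ÷ 2^19 = 21.8/524288 V = 41.5802 µV.
V_rms = LSB/√12 = 41.5802 µV / √12 = 12.00 µV.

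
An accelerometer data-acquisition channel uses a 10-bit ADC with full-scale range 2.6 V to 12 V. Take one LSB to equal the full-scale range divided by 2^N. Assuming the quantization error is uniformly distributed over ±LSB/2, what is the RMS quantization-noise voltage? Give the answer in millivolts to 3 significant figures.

2.65 mV

Span: 12 V − (2.6 V) = 9.4 V.
LSB = 9.4 V / 2^10 = 9.1797 mV.
σ_q = LSB/√12 = 9.1797 mV/3.4641 = 2.65 mV.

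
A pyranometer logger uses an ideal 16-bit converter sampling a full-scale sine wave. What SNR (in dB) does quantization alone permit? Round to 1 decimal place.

98.1 dB

6.02(16) + 1.76 = 96.32 + 1.76 = 98.08 dB.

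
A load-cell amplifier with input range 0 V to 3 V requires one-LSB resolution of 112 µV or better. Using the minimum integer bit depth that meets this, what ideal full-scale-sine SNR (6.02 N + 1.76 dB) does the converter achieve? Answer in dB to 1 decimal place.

V_FS = 3 V.
Required number of levels: 3/112 µV = 26786; smallest N with 2^N ≥ that is 15.
6.02(15) + 1.76 = 92.06 dB.

92.1 dB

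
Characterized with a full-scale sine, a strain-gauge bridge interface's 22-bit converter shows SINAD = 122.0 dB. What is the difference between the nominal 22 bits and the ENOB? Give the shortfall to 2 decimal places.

2.03 bits

Effective bits = (122.0 − 1.76)/6.02 = 19.9734.
Lost resolution: 22 − 19.9734 = 2.0266 bits.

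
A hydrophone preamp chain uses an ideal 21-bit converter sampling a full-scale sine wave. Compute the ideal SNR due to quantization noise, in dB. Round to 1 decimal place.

Ideal quantization SNR: 6.02 × 21 + 1.76 dB = 128.2 dB.

128.2 dB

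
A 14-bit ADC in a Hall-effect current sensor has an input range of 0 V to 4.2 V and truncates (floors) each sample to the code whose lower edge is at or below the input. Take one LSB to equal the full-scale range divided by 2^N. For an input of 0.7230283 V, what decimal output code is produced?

Range is 4.2 V. LSB = 4.2 V / 2^14 ≈ 256.3 µV.
(V_in − V_min) × 2^14/range = (0.7230283 − (0)) × 16384/4.2 = 2820.499.
Floor → code = 2820.

2820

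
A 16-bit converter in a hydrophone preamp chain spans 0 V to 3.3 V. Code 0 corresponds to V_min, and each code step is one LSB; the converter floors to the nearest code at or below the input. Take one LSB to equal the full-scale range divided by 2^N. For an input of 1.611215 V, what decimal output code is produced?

31997

Range is 3.3 V. LSB = 3.3 V / 2^16 ≈ 50.35 µV.
V_in − V_min = 1.611215 − (0) = 1.611215 V.
Divide by LSB: 1.611215 × 65536/3.3 = 31997.7534.
Truncating gives code 31997.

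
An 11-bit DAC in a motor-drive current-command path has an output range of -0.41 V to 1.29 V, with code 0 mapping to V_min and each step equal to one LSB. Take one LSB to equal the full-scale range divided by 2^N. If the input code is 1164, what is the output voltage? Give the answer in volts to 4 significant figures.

Span: 1.29 V − (-0.41 V) = 1.7 V. LSB = 1.7 V / 2^11.
V_out = -0.41 + 1164 × (1.7/2048) V
      = -0.41 V + 0.966211 V = 0.556211 V.

0.5562 V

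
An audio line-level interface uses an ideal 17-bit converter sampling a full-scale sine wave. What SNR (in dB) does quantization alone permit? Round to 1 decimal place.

Ideal quantization SNR: 6.02 × 17 + 1.76 dB = 104.1 dB.

104.1 dB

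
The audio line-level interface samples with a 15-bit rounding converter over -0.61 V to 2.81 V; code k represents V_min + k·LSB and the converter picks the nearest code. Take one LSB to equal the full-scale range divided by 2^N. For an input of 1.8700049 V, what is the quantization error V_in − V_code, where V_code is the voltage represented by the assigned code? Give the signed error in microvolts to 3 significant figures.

Range = 2.81 − (-0.61) = 3.42 V. LSB = 3.42 V / 2^15 ≈ 104.4 µV.
Position in LSBs: (1.8700049 − (-0.61)) × 32768/3.42 = 23761.6376; rounding gives k = 23762.
V_code = V_min + k × range/2^15 = -0.61 + 23762 × 3.42/32768 = 1.8700427246 V.
e = 1.8700049 − (1.8700427246) = −37.8 µV.

−37.8 µV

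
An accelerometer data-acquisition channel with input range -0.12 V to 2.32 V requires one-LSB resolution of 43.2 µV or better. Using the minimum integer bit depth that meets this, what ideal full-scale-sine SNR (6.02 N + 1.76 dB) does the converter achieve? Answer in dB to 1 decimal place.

98.1 dB

Range = 2.32 − (-0.12) = 2.44 V.
2.44 V / 43.2 µV = 56480. Since 2^15 = 32768 and 2^16 = 65536, N = 16.
SNR = 6.02 × 16 + 1.76 = 98.08 dB.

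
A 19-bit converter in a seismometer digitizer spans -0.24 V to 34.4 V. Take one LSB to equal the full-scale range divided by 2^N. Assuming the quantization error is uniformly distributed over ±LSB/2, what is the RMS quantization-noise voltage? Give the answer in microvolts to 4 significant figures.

19.07 µV

Span: 34.4 V − (-0.24 V) = 34.64 V.
LSB = 34.64 V ÷ 2^19 = 34.64/524288 V = 66.0706 µV.
V_rms = LSB/√12 = 66.0706 µV / √12 = 19.07 µV.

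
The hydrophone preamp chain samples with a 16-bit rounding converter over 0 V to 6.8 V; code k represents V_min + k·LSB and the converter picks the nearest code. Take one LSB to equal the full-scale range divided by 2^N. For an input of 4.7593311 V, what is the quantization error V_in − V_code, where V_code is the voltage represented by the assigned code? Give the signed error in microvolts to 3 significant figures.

−25.6 µV

Full-scale range = 6.8 V. LSB = 6.8 V / 2^16 ≈ 103.8 µV.
(V_in − V_min)/LSB = (4.7593311 − (0)) × 65536/6.8 = 45868.7534 → nearest code k = 45869.
V_code = 0 + (45869/65536) × 6.8 = 4.7593566895 V.
Error = V_in − V_code = 4.7593311 − (4.7593566895) = −25.6 µV.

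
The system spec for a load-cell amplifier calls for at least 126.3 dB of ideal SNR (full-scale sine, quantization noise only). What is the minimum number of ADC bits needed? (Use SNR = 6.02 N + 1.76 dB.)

21 bits

6.02 N + 1.76 ≥ 126.3 gives N ≥ 20.688, so the minimum integer is 21.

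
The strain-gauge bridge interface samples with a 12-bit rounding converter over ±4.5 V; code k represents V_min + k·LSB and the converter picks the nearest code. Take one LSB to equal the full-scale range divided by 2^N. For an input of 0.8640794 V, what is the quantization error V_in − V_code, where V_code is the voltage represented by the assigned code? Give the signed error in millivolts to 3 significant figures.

+0.554 mV

Span: 4.5 V − (-4.5 V) = 9 V. LSB = 9 V / 2^12 ≈ 2.197 mV.
(0.8640794 − (-4.5)) / LSB = 5.3640794 × 4096/9 = 2441.2521. Nearest integer: k = 2441.
V_code = -4.5 + (2441/4096) × 9 = 0.8635253906 V.
Error = V_in − V_code = 0.8640794 − (0.8635253906) = +0.554 mV.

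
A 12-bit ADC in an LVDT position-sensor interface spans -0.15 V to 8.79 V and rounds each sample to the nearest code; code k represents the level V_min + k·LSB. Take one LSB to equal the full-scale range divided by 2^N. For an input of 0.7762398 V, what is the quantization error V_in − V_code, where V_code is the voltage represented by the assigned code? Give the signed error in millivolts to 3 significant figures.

+0.810 mV

Range = 8.79 − (-0.15) = 8.94 V. LSB = 8.94 V / 2^12 ≈ 2.183 mV.
Position in LSBs: (0.7762398 − (-0.15)) × 4096/8.94 = 424.3712; rounding gives k = 424.
V_code = -0.15 + (424/4096) × 8.94 = 0.7754296875 V.
e = 0.7762398 − (0.7754296875) = +0.810 mV.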